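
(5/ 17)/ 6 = 5/ 102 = 0.05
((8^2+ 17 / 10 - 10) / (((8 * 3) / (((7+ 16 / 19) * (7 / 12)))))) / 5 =580951 / 273600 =2.12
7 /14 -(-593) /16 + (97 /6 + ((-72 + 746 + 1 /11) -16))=375841 /528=711.82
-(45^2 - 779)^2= -1552516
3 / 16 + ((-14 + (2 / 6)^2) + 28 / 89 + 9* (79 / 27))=165923 / 12816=12.95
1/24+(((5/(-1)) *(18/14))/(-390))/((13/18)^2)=27043/369096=0.07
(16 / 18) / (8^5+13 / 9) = 0.00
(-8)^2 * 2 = 128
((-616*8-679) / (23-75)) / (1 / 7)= 39249 / 52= 754.79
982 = 982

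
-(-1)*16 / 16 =1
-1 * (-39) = 39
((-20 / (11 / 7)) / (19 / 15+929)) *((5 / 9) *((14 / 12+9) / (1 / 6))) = -106750 / 230241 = -0.46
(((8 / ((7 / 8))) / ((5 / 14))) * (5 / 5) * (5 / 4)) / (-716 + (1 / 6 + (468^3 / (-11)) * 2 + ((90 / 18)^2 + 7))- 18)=-2112 / 1230085105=-0.00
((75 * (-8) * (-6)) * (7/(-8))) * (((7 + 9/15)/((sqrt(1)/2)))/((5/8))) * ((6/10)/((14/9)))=-147744/5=-29548.80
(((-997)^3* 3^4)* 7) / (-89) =561912293691 / 89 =6313621277.43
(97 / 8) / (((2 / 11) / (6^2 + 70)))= 56551 / 8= 7068.88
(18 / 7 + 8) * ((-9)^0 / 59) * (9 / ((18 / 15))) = 555 / 413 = 1.34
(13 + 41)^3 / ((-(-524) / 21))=826686 / 131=6310.58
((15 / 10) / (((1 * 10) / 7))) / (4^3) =21 / 1280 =0.02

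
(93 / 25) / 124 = 3 / 100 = 0.03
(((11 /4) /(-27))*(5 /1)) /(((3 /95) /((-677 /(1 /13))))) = 45985225 /324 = 141929.71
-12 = -12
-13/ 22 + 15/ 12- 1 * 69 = -68.34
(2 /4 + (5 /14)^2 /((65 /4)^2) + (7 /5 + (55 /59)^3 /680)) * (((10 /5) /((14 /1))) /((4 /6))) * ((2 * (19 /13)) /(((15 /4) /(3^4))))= 3384718056780057 /131552509647650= 25.73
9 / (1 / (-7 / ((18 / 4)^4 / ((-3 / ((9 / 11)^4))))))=1639792 / 1594323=1.03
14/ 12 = 7/ 6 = 1.17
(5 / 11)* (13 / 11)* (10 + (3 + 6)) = 1235 / 121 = 10.21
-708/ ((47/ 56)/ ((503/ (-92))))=4985736/ 1081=4612.15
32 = 32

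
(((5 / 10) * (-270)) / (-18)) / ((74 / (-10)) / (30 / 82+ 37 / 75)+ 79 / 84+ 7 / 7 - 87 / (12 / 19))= -416115 / 8012839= -0.05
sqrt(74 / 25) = sqrt(74) / 5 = 1.72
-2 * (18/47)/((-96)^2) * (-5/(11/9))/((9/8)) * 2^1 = 5/8272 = 0.00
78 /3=26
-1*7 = -7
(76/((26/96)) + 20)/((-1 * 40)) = -977/130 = -7.52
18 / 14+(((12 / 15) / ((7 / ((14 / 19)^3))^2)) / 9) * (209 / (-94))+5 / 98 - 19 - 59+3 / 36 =-78605527218223 / 1026442079460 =-76.58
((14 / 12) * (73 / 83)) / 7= 73 / 498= 0.15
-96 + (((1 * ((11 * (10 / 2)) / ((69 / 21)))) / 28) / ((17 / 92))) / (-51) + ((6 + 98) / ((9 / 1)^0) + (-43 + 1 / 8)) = -242333 / 6936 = -34.94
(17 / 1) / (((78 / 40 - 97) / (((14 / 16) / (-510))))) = 0.00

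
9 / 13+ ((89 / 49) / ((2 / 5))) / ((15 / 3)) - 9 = -9427 / 1274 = -7.40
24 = 24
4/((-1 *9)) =-0.44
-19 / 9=-2.11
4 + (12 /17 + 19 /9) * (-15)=-38.25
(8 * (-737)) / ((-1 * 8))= 737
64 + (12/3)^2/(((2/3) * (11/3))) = 776/11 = 70.55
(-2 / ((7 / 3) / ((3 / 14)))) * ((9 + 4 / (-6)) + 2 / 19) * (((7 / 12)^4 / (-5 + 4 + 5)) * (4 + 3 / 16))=-0.19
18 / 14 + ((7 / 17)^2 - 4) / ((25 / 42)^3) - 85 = -101.88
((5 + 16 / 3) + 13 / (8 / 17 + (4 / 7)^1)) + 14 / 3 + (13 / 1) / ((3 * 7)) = 73159 / 2604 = 28.09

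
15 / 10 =3 / 2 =1.50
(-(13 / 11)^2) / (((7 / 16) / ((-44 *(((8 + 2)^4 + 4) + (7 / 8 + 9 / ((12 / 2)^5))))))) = 2921743994 / 2079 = 1405360.27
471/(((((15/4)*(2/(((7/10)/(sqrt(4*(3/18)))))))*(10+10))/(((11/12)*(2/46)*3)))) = 0.32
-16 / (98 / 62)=-496 / 49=-10.12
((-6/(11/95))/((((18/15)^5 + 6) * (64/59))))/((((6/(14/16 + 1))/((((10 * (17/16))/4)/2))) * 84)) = -7444140625/267714822144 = -0.03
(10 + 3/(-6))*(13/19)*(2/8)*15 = 195/8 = 24.38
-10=-10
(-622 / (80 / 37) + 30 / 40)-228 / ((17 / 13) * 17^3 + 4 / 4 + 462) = -51388457 / 179080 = -286.96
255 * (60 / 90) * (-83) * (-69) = 973590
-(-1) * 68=68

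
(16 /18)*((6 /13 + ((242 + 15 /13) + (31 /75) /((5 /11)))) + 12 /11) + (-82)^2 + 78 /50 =3351292499 /482625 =6943.89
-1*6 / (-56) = 3 / 28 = 0.11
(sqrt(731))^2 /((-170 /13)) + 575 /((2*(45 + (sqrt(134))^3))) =-672004768 /12020395 + 38525*sqrt(134) /2404079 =-55.72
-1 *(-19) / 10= 19 / 10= 1.90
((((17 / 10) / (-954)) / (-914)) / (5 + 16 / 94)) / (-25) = -799 / 52971327000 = -0.00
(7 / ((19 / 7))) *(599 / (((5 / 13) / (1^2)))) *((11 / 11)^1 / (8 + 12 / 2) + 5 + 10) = 11501399 / 190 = 60533.68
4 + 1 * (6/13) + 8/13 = 5.08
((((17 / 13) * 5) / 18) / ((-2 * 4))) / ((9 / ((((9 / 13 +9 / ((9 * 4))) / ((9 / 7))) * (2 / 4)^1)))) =-29155 / 15769728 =-0.00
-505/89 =-5.67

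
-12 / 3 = -4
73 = 73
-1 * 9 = -9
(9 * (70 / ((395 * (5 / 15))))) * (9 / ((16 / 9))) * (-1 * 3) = -45927 / 632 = -72.67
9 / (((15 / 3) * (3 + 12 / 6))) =9 / 25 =0.36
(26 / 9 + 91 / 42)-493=-8783 / 18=-487.94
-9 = -9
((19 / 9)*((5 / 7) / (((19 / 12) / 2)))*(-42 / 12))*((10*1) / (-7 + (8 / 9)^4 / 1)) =437400 / 41831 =10.46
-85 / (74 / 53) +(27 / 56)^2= -7036867 / 116032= -60.65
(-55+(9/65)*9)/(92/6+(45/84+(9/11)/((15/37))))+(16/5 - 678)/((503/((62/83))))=-898656180436/224256214715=-4.01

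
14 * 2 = 28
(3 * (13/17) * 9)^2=123201/289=426.30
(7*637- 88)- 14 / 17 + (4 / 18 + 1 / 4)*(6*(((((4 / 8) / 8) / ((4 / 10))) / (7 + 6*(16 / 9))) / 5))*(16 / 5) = 78750869 / 18020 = 4370.19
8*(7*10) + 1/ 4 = 2241/ 4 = 560.25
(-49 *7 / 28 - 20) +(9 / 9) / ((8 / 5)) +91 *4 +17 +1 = 2803 / 8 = 350.38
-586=-586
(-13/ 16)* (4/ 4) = -13/ 16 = -0.81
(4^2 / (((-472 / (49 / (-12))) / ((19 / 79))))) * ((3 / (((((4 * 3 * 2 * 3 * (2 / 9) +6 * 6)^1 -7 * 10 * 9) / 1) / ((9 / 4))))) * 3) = -25137 / 21552464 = -0.00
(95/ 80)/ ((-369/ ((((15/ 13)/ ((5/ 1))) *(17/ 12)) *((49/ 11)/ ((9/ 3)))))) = -15827/ 10131264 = -0.00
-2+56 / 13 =30 / 13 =2.31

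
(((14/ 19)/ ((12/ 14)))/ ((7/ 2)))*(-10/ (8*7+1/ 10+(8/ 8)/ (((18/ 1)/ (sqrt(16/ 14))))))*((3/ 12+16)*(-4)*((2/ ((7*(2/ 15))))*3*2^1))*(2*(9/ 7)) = 318995820000/ 3390485533-631800000*sqrt(14)/ 23733398731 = 93.99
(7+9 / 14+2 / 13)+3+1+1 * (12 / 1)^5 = 45289571 / 182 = 248843.80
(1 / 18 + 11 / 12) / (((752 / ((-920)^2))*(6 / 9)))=462875 / 282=1641.40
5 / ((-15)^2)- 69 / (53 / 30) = -93097 / 2385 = -39.03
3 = 3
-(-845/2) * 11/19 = 9295/38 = 244.61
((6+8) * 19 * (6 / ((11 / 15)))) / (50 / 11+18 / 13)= 77805 / 212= 367.00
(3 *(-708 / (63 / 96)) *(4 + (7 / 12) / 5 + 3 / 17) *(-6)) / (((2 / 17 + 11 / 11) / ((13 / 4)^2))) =523956108 / 665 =787903.92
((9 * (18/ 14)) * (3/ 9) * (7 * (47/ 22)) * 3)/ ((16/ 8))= 3807/ 44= 86.52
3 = 3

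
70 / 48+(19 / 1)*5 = 96.46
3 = 3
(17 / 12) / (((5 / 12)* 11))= 17 / 55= 0.31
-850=-850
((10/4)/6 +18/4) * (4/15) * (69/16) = 1357/240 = 5.65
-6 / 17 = -0.35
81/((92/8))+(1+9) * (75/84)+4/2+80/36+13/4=135883/5796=23.44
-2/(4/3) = -3/2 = -1.50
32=32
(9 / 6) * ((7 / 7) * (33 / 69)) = 33 / 46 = 0.72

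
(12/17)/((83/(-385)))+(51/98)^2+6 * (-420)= -34189835349/13551244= -2523.00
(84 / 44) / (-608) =-21 / 6688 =-0.00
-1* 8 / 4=-2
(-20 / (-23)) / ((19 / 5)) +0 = 100 / 437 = 0.23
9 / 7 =1.29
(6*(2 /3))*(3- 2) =4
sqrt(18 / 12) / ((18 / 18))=sqrt(6) / 2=1.22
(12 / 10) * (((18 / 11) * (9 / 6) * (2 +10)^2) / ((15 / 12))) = 93312 / 275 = 339.32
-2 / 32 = -1 / 16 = -0.06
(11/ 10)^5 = 161051/ 100000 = 1.61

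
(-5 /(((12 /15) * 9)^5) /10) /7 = -3125 /846526464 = -0.00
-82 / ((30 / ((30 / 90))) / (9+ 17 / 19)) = -7708 / 855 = -9.02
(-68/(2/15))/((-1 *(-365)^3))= -102/9725425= -0.00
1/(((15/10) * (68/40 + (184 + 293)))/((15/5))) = 20/4787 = 0.00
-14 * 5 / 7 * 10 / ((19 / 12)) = -1200 / 19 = -63.16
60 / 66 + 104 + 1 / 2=2319 / 22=105.41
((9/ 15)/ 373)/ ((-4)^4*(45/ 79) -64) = 237/ 12055360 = 0.00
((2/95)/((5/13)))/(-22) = -13/5225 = -0.00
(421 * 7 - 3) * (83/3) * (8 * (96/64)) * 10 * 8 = 78192640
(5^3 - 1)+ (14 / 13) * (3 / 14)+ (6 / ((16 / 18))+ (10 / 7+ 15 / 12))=12163 / 91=133.66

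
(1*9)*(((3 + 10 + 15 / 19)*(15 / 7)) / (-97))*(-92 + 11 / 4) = 901935 / 3686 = 244.69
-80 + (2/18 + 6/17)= -12169/153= -79.54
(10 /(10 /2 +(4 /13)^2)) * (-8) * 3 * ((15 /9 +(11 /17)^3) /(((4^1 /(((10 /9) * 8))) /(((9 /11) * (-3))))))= 7722083200 /15510341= 497.87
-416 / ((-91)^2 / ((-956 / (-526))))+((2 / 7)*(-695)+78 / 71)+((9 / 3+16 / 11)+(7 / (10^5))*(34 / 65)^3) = -6672011308755473423 / 34550389310937500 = -193.11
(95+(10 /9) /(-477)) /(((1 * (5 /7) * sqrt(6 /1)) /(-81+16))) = -37112075 * sqrt(6) /25758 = -3529.22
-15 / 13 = -1.15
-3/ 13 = -0.23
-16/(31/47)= -752/31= -24.26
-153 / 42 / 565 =-51 / 7910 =-0.01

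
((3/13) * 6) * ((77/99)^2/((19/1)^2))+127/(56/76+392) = 7896089/24244038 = 0.33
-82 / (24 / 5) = -205 / 12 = -17.08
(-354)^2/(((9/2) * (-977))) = -27848/977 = -28.50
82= 82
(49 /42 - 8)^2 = 1681 /36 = 46.69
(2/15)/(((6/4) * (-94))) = -2/2115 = -0.00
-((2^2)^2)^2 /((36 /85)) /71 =-5440 /639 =-8.51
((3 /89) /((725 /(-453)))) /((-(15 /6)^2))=5436 /1613125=0.00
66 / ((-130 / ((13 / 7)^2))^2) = 5577 / 120050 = 0.05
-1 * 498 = -498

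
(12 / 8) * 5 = 15 / 2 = 7.50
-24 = -24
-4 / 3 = -1.33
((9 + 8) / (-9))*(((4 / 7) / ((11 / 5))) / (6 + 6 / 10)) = -1700 / 22869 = -0.07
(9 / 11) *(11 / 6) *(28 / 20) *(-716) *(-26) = 195468 / 5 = 39093.60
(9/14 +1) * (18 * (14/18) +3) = 391/14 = 27.93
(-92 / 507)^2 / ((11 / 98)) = 829472 / 2827539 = 0.29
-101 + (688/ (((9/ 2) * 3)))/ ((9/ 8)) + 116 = 14653/ 243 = 60.30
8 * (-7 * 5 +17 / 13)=-3504 / 13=-269.54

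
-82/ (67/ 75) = -6150/ 67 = -91.79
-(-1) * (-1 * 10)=-10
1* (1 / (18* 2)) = 1 / 36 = 0.03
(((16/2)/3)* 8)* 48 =1024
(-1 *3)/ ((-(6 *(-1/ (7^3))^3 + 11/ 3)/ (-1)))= -363182463/ 443889659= -0.82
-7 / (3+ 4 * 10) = -7 / 43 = -0.16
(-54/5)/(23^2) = -54/2645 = -0.02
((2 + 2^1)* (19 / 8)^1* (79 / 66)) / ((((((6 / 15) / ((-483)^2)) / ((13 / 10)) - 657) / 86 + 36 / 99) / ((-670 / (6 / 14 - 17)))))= -63.19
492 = 492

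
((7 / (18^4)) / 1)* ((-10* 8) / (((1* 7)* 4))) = -5 / 26244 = -0.00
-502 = -502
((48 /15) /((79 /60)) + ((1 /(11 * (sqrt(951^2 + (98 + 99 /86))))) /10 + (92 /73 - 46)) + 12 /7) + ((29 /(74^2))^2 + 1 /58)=-1424496120119715 /35105314509776 + sqrt(6689683118) /8556571430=-40.58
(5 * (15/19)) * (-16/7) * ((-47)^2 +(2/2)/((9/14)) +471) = -24194.49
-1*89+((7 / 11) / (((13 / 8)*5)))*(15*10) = -11047 / 143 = -77.25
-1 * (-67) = 67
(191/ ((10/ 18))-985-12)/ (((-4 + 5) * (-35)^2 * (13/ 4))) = -13064/ 79625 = -0.16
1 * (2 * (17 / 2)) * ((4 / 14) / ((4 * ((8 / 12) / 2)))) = 51 / 14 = 3.64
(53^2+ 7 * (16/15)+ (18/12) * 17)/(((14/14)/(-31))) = -2643029/30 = -88100.97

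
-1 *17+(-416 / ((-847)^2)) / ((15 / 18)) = -60982261 / 3587045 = -17.00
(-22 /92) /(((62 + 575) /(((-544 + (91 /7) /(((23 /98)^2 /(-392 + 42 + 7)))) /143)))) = 0.21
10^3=1000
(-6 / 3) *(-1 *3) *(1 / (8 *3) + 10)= 241 / 4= 60.25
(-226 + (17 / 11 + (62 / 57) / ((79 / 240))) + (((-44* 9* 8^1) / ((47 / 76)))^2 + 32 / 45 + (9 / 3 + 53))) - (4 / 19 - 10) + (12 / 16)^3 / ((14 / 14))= 2756518066111702177 / 105041661120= 26242140.85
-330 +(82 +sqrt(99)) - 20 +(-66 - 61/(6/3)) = -729/2 +3 * sqrt(11) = -354.55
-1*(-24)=24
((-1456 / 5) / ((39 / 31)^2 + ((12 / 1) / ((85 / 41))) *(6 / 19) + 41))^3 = -11539098163836112088687104 / 40931474299434993871351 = -281.91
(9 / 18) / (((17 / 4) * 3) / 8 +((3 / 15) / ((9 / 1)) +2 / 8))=720 / 2687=0.27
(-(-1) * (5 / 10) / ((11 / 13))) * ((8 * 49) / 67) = 2548 / 737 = 3.46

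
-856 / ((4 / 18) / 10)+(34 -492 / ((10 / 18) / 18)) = -272134 / 5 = -54426.80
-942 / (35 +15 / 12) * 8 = -30144 / 145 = -207.89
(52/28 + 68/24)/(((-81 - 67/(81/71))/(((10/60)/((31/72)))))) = -15957/1228003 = -0.01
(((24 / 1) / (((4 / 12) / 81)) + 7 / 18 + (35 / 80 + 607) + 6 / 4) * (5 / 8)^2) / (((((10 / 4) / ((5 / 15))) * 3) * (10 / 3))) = 927551 / 27648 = 33.55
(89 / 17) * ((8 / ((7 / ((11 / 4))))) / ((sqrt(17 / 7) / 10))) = 19580 * sqrt(119) / 2023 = 105.58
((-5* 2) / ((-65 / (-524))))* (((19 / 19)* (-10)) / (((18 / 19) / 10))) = 995600 / 117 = 8509.40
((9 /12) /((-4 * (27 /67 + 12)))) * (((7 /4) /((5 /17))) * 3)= -23919 /88640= -0.27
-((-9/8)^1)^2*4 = -5.06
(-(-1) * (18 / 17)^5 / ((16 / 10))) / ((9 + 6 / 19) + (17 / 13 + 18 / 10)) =1458510300 / 21784865951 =0.07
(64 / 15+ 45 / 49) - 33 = -20444 / 735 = -27.81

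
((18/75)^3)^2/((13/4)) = 186624/3173828125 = 0.00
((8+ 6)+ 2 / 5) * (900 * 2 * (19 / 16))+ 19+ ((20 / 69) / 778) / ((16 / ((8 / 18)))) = 14880167267 / 483138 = 30799.00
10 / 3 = 3.33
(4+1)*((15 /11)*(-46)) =-3450 /11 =-313.64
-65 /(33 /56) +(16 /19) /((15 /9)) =-109.80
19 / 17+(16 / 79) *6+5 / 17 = 3528 / 1343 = 2.63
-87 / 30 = -29 / 10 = -2.90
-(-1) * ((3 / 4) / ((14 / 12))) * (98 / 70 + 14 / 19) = 261 / 190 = 1.37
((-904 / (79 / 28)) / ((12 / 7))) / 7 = -26.70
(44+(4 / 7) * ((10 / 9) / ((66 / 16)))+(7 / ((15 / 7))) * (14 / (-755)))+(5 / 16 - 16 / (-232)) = 161958424753 / 3641576400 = 44.47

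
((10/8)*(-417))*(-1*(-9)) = -18765/4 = -4691.25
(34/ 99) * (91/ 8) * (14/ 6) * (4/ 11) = 10829/ 3267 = 3.31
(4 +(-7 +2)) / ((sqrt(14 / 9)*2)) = -3*sqrt(14) / 28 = -0.40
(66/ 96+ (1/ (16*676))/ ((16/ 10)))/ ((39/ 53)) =1051043/ 1124864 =0.93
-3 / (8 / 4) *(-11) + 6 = 45 / 2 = 22.50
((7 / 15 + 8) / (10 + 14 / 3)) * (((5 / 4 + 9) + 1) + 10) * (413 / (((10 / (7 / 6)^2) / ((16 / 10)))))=43691683 / 39600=1103.33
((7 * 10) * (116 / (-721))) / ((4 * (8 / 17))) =-2465 / 412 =-5.98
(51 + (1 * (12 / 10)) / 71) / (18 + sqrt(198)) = 18111 / 2485-6037 * sqrt(22) / 4970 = 1.59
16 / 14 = 8 / 7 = 1.14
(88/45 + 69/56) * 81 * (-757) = -54728829/280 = -195460.10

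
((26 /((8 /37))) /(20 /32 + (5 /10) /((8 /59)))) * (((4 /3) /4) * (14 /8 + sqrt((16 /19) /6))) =3848 * sqrt(114) /11799 + 3367 /207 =19.75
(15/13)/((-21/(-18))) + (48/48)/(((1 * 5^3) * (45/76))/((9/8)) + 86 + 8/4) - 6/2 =-532997/265902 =-2.00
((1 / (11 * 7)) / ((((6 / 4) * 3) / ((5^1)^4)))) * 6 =2500 / 231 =10.82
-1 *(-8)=8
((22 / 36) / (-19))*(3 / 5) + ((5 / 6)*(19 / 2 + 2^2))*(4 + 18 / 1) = 70532 / 285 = 247.48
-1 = -1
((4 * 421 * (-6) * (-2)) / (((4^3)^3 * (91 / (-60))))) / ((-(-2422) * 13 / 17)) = -0.00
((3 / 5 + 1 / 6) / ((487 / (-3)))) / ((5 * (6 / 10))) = -23 / 14610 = -0.00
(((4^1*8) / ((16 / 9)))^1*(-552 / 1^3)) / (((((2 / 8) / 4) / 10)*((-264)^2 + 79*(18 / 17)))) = -22.78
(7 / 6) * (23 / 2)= 161 / 12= 13.42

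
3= 3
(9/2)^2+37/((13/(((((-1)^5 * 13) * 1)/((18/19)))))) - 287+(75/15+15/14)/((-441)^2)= -305.81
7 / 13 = 0.54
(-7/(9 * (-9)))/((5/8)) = 0.14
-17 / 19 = -0.89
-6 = -6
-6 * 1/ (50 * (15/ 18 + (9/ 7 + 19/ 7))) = -0.02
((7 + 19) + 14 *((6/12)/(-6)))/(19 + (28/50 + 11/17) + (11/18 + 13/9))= 189975/170309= 1.12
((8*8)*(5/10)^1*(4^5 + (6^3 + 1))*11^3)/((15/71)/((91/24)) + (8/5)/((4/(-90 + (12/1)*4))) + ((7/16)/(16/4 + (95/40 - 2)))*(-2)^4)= -3490206.75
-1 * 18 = -18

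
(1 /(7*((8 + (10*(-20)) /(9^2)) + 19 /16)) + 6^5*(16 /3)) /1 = 2527678224 /60949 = 41472.02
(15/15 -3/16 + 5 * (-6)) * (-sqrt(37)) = 177.54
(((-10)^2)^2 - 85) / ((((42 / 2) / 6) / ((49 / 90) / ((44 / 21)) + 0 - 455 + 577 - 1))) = 105801643 / 308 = 343511.83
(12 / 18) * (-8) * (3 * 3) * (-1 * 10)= 480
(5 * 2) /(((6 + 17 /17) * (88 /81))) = 405 /308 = 1.31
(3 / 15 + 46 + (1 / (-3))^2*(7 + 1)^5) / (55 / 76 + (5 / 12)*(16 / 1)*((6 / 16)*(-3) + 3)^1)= 12609844 / 45225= 278.82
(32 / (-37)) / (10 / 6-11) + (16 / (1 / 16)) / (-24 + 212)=1.45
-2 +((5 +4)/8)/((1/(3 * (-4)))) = -31/2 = -15.50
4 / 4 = 1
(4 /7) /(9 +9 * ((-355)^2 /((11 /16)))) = 0.00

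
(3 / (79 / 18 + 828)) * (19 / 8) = 513 / 59932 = 0.01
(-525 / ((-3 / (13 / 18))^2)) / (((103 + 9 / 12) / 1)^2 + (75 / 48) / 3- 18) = -29575 / 10445679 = -0.00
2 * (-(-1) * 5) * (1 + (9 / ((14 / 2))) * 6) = 610 / 7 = 87.14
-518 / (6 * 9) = -259 / 27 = -9.59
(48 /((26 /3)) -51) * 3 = -1773 /13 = -136.38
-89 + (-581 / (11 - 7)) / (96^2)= -3281477 / 36864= -89.02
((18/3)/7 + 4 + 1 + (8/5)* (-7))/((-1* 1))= 187/35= 5.34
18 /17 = 1.06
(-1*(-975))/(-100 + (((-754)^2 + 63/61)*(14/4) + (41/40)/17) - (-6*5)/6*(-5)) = 40443000/82532120321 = 0.00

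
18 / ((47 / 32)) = 576 / 47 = 12.26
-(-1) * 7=7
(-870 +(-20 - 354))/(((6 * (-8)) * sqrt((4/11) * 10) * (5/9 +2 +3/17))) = 15861 * sqrt(110)/33440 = 4.97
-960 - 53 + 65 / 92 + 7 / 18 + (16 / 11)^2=-101168729 / 100188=-1009.79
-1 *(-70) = 70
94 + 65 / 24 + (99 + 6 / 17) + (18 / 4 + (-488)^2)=97244581 / 408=238344.56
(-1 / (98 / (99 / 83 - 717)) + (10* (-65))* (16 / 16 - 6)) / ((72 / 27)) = 4967796 / 4067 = 1221.49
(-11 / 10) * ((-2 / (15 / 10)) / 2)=11 / 15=0.73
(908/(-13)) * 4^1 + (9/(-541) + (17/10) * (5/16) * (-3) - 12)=-65940283/225056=-293.00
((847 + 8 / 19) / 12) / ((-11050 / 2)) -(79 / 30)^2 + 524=976997069 / 1889550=517.05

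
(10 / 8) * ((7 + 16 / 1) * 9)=1035 / 4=258.75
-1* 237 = -237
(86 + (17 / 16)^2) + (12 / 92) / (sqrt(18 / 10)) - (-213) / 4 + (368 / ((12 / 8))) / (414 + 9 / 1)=sqrt(5) / 23 + 45792469 / 324864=141.06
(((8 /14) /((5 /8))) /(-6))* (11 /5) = -176 /525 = -0.34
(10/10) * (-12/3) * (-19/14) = 38/7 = 5.43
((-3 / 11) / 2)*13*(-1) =1.77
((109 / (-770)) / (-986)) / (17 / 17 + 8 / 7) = 109 / 1626900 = 0.00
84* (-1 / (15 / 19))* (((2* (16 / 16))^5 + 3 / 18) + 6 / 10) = -261478 / 75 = -3486.37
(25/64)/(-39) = -0.01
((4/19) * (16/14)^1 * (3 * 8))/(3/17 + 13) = 408/931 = 0.44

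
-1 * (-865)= 865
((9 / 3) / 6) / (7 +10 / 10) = 1 / 16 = 0.06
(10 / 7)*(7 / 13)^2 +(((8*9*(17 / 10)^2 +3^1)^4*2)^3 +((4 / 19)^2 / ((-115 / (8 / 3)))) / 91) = 109919856915691153764438214137491724636433192275321146 / 1756390750408172607421875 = 62582803336983281053268660000.00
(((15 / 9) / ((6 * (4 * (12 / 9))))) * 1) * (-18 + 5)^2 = 845 / 96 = 8.80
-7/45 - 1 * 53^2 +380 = -109312/45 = -2429.16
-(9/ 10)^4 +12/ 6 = 13439/ 10000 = 1.34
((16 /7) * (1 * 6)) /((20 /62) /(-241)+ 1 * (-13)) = -1.05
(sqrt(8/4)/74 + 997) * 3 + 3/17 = 3 * sqrt(2)/74 + 50850/17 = 2991.23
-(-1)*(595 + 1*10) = 605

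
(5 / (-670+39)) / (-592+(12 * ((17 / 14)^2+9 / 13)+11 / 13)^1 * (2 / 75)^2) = 17915625 / 1338440344552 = 0.00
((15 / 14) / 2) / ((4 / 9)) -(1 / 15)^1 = 1913 / 1680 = 1.14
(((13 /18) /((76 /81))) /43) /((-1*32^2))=-117 /6692864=-0.00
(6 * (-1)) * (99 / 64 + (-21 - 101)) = 23127 / 32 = 722.72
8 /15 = 0.53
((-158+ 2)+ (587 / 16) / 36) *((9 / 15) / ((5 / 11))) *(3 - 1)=-981959 / 2400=-409.15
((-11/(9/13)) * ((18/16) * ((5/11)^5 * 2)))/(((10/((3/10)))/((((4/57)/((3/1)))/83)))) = -1625/277066284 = -0.00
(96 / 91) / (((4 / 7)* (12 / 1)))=2 / 13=0.15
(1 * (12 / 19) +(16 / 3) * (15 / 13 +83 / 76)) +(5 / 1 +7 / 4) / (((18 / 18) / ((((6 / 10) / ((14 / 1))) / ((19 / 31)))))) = 2714249 / 207480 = 13.08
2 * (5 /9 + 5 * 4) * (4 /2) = 740 /9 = 82.22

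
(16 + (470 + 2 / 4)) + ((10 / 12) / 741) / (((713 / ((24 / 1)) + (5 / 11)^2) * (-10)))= 486.50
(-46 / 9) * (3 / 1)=-46 / 3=-15.33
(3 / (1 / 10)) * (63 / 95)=378 / 19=19.89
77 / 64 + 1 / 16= 1.27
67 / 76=0.88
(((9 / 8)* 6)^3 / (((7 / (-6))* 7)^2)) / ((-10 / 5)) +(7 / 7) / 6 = -493025 / 230496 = -2.14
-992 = -992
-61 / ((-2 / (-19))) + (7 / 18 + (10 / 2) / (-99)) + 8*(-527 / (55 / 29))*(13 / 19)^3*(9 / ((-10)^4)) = -579.80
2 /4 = 1 /2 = 0.50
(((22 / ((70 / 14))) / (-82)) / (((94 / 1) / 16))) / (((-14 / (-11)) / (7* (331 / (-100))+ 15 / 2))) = 189607 / 1686125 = 0.11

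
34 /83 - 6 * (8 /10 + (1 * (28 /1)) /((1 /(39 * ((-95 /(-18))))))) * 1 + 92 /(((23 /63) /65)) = -7554822 /415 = -18204.39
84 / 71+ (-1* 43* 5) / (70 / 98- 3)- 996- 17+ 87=-943737 / 1136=-830.75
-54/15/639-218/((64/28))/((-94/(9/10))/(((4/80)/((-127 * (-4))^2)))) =-15524642683/2755710617600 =-0.01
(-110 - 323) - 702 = -1135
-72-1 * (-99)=27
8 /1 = 8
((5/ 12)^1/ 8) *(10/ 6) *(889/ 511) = 3175/ 21024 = 0.15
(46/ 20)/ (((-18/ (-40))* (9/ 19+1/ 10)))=8.91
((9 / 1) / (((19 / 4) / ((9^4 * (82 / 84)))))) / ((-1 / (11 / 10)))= -8877033 / 665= -13348.92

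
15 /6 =5 /2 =2.50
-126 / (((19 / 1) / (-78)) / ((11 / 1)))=108108 / 19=5689.89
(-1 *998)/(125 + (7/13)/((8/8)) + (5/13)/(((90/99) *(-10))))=-259480/32629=-7.95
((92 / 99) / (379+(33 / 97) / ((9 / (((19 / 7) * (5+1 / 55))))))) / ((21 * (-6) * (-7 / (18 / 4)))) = 11155 / 892897929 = 0.00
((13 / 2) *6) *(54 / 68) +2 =32.97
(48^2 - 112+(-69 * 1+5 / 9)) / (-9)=-19112 / 81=-235.95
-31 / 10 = -3.10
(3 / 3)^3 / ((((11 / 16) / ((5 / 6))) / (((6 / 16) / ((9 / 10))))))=50 / 99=0.51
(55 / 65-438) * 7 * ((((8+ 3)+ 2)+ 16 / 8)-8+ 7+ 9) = -914963 / 13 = -70381.77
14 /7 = 2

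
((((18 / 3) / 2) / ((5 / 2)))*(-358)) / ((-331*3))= 716 / 1655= 0.43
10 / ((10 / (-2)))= -2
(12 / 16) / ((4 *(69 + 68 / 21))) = 63 / 24272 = 0.00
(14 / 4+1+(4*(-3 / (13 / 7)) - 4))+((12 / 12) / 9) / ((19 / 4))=-26401 / 4446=-5.94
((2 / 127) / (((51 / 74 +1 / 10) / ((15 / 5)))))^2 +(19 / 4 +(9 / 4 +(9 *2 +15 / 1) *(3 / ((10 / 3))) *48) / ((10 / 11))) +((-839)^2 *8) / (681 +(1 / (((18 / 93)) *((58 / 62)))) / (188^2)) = 708754087015391260188029 / 71993836296274915400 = 9844.65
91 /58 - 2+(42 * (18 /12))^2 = 230177 /58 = 3968.57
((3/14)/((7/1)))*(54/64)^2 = 2187/100352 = 0.02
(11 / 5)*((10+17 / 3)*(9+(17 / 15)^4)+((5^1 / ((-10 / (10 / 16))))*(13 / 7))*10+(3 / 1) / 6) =15113179367 / 42525000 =355.40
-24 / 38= -12 / 19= -0.63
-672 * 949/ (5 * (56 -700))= 22776/ 115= 198.05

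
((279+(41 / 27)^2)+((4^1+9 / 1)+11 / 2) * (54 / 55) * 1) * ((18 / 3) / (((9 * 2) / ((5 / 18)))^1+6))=12007231 / 473121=25.38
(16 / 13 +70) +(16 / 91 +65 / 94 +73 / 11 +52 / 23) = 175286985 / 2164162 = 81.00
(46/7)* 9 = 414/7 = 59.14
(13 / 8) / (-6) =-13 / 48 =-0.27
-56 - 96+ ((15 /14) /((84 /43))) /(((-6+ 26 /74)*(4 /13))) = -49915639 /327712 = -152.32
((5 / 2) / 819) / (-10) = -1 / 3276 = -0.00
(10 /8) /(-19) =-5 /76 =-0.07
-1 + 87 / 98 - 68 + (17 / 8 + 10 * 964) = 3753013 / 392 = 9574.01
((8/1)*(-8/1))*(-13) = 832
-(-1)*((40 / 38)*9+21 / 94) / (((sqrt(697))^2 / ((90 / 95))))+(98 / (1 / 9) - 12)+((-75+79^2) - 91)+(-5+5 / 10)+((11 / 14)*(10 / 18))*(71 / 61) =315450773181959 / 45447314157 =6941.02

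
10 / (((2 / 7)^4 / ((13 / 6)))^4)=4745828649991870805 / 42467328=111752466507.71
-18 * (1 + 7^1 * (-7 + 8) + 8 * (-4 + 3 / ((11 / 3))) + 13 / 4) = 5625 / 22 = 255.68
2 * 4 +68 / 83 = 8.82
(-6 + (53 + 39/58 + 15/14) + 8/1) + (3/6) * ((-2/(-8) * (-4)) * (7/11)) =251997/4466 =56.43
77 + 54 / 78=1010 / 13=77.69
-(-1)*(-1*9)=-9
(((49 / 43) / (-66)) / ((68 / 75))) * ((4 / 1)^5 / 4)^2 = -10035200 / 8041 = -1248.00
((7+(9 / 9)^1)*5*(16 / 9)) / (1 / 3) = 640 / 3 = 213.33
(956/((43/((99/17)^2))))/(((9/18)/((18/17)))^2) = 12143203776/3591403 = 3381.19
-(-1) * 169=169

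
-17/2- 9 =-35/2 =-17.50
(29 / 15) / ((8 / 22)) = 319 / 60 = 5.32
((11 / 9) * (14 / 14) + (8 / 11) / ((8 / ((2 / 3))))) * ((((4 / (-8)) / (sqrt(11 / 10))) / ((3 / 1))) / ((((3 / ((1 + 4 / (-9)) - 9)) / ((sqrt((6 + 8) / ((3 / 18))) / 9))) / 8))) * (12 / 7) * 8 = 2470912 * sqrt(2310) / 1852389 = 64.11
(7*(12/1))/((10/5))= 42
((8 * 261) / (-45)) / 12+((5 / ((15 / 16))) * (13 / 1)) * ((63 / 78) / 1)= 52.13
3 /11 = 0.27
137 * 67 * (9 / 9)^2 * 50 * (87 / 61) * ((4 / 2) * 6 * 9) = 70693347.54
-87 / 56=-1.55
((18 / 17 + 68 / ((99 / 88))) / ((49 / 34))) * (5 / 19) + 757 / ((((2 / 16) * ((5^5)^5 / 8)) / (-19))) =28043985366813576092452 / 2497136592864990234375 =11.23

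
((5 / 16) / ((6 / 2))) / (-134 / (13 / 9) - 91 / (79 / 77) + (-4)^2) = -5135 / 8156784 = -0.00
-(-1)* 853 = 853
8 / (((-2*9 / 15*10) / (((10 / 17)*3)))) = -20 / 17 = -1.18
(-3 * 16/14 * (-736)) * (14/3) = 11776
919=919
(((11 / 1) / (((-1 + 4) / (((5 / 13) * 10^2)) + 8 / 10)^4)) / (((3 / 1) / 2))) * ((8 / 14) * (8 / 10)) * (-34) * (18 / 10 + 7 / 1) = -1316480000000000 / 779969060661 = -1687.86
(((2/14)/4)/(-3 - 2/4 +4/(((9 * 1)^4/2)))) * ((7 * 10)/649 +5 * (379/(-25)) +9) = 709952688/1042868365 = 0.68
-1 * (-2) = 2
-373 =-373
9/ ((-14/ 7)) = -9/ 2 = -4.50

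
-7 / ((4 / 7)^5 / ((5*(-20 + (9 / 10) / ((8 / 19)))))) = 168120421 / 16384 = 10261.26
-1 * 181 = -181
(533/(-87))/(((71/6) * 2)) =-533/2059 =-0.26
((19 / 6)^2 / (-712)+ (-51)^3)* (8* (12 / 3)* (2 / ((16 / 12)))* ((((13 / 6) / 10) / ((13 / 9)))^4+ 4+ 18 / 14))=-20130583757379631 / 598080000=-33658680.71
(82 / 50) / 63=0.03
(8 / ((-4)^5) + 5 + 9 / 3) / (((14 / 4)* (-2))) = -1023 / 896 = -1.14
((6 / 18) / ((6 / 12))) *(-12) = -8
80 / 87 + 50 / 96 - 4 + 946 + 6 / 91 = 119515831 / 126672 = 943.51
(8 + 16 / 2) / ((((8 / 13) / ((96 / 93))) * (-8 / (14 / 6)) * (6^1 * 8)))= -91 / 558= -0.16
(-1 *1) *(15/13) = -15/13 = -1.15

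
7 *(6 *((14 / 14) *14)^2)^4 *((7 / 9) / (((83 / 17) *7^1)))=304688207995.37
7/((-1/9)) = -63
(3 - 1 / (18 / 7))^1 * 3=47 / 6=7.83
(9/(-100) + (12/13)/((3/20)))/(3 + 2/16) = 15766/8125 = 1.94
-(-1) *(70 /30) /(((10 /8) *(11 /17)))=476 /165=2.88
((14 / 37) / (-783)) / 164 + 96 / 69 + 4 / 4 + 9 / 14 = 580245110 / 191237571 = 3.03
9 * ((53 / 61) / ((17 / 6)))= 2.76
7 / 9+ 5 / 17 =164 / 153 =1.07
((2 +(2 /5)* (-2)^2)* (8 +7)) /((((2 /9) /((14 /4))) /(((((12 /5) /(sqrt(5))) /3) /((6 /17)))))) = 9639* sqrt(5) /25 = 862.14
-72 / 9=-8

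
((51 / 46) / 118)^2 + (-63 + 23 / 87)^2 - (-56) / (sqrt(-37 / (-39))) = 56* sqrt(1443) / 37 + 877701317735545 / 223006839696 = 3993.25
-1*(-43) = 43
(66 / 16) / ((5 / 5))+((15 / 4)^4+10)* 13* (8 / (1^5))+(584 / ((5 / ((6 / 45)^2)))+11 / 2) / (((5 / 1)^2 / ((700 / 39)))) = 21615.97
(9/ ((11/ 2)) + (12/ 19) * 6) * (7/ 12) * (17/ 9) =2499/ 418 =5.98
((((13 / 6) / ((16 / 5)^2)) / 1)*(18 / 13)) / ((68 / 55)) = 4125 / 17408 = 0.24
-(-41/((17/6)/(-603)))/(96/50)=-618075/136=-4544.67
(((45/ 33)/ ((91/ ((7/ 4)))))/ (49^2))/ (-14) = -0.00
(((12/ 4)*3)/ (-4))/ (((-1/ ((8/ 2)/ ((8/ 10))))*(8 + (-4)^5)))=-45/ 4064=-0.01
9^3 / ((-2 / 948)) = -345546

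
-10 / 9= -1.11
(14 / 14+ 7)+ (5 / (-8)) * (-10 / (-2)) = 39 / 8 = 4.88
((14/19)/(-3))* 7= -98/57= -1.72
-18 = -18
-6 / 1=-6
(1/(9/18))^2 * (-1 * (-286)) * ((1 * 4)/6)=2288/3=762.67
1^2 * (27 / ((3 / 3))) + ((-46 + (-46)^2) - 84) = 2013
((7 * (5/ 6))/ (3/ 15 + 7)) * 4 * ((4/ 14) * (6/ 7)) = 50/ 63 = 0.79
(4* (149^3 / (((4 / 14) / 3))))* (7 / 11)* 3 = 265237365.27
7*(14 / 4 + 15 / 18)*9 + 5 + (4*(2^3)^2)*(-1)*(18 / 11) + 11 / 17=-26229 / 187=-140.26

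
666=666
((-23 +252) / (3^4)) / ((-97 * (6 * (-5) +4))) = 229 / 204282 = 0.00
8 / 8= 1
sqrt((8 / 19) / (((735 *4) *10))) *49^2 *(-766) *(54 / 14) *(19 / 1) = -337806 *sqrt(57) / 5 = -510075.87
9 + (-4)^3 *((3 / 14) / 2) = 15 / 7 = 2.14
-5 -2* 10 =-25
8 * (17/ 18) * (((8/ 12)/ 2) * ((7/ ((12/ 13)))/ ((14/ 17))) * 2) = 3757/ 81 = 46.38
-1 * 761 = -761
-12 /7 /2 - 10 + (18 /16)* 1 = -545 /56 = -9.73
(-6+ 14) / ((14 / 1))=4 / 7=0.57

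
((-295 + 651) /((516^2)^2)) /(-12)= -89 /212676772608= -0.00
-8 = -8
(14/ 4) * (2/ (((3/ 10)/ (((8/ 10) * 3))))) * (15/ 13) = 840/ 13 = 64.62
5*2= 10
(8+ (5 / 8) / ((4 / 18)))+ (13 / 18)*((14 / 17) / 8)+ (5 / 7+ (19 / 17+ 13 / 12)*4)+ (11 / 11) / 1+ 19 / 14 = 390053 / 17136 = 22.76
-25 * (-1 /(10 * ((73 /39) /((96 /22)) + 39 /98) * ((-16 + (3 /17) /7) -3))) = -13644540 /85635779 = -0.16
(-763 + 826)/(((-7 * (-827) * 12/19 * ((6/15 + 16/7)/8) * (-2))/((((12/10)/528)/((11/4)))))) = -399/18812596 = -0.00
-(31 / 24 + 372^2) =-3321247 / 24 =-138385.29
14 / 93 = 0.15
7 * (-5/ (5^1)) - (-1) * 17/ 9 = -46/ 9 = -5.11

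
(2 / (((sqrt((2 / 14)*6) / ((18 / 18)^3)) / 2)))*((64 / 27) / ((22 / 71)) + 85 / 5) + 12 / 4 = 3 + 14642*sqrt(42) / 891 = 109.50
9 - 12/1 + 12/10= -9/5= -1.80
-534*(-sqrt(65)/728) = 267*sqrt(65)/364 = 5.91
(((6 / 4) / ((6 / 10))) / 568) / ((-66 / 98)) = -245 / 37488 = -0.01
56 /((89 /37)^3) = 2836568 /704969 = 4.02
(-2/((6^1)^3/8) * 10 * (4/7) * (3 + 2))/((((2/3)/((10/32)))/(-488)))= 30500/63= 484.13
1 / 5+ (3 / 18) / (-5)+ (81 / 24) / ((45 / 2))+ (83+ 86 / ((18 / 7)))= 21017 / 180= 116.76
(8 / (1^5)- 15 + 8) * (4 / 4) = 1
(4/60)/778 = 1/11670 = 0.00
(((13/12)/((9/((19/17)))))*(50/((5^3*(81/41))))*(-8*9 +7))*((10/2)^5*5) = -2057046875/74358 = -27664.10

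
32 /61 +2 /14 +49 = 21208 /427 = 49.67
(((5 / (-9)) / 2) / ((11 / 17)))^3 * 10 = -3070625 / 3881196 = -0.79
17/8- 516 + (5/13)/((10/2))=-53435/104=-513.80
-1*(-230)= 230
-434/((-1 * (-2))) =-217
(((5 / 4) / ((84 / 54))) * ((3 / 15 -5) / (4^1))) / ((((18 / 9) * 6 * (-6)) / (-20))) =-0.27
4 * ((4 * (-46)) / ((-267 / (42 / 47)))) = 10304 / 4183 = 2.46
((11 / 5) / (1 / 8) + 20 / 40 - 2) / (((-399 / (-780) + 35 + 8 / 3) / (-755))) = -9481290 / 29779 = -318.39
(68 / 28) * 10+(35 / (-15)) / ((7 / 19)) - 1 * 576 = -11719 / 21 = -558.05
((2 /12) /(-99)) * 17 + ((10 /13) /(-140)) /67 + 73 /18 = 14583727 /3621618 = 4.03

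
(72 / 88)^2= 81 / 121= 0.67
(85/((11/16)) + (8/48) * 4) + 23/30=41273/330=125.07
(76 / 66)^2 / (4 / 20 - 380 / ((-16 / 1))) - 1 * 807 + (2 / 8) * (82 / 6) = -1676580391 / 2086524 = -803.53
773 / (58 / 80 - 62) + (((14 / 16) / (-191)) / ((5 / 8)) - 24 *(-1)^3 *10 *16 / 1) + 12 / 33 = 98555738693 / 25747755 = 3827.74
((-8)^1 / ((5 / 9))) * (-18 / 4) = 64.80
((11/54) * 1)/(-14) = -11/756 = -0.01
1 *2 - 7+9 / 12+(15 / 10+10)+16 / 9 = 325 / 36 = 9.03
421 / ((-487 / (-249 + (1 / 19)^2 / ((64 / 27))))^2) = 13933206228818781 / 126599582715904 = 110.06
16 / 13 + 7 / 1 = 107 / 13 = 8.23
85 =85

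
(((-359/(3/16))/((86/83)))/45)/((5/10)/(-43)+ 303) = -476752/3517695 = -0.14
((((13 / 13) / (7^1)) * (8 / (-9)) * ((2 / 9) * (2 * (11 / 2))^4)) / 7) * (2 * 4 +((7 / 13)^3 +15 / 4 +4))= -1169464516 / 1245699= -938.80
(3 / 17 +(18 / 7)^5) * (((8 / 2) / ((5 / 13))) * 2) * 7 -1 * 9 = 3344163243 / 204085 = 16386.13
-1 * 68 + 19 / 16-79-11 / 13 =-146.66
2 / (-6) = -1 / 3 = -0.33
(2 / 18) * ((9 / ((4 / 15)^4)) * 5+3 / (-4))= 759311 / 768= 988.69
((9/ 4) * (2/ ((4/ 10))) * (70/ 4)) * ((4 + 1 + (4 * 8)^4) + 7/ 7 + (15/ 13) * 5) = 21469834575/ 104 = 206440717.07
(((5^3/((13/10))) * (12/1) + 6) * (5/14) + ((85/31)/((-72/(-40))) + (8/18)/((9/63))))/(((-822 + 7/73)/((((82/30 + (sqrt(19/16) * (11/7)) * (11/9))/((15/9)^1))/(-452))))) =0.00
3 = 3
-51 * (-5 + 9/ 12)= 867/ 4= 216.75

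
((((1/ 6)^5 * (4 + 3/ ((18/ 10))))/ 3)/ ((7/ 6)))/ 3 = 17/ 244944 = 0.00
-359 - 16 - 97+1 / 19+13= -8720 / 19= -458.95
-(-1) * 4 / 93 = 4 / 93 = 0.04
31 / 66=0.47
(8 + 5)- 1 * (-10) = 23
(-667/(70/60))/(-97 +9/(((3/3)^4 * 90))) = 13340/2261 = 5.90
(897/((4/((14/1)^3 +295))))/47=2725983/188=14499.91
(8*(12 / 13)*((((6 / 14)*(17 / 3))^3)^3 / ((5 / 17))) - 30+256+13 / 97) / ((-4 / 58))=-546083640585043877 / 508858984270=-1073153.19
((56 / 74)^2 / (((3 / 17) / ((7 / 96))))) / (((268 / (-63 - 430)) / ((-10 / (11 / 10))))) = 71867075 / 18161154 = 3.96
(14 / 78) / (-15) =-7 / 585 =-0.01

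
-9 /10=-0.90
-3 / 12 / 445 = -0.00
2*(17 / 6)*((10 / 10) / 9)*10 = 170 / 27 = 6.30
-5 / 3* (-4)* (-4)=-80 / 3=-26.67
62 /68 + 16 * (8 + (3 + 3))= 7647 /34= 224.91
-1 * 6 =-6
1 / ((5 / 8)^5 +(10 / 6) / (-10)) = -98304 / 7009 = -14.03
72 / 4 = 18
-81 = -81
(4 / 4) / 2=1 / 2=0.50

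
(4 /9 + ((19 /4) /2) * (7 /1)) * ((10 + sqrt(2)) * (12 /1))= 1229 * sqrt(2) /6 + 6145 /3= 2338.01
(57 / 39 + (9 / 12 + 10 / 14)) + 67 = 25453 / 364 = 69.93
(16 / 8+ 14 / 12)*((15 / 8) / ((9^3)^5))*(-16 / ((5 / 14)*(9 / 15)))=-1330 / 617673396283947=-0.00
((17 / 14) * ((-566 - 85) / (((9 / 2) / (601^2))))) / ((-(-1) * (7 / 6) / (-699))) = 266113391946 / 7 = 38016198849.43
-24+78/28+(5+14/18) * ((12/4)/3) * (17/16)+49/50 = -88801/6300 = -14.10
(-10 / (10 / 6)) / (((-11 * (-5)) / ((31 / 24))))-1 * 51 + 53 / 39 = -49.78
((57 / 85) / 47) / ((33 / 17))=19 / 2585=0.01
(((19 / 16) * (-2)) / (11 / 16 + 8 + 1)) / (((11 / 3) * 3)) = -38 / 1705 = -0.02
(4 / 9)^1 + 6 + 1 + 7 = 130 / 9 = 14.44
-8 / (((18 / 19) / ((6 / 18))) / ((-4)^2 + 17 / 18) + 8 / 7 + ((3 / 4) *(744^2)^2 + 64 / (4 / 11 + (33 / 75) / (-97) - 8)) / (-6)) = 49607993190 / 237499897697429670427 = 0.00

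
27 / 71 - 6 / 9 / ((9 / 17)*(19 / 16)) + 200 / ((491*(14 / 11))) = -45079501 / 125185851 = -0.36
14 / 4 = 7 / 2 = 3.50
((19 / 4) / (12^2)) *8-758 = -54557 / 72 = -757.74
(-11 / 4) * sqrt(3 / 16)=-11 * sqrt(3) / 16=-1.19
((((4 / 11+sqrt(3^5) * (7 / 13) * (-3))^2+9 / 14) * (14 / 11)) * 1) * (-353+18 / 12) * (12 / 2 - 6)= 0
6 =6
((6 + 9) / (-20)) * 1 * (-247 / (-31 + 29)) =-741 / 8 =-92.62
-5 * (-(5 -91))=-430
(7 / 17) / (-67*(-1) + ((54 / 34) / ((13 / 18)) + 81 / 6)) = 182 / 36553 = 0.00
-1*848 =-848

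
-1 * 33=-33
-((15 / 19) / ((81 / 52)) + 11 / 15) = -3181 / 2565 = -1.24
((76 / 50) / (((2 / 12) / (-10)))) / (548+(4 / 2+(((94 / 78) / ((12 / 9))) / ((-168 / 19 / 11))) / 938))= -3736631808 / 22534462885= -0.17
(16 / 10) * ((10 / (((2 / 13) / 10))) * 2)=2080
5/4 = 1.25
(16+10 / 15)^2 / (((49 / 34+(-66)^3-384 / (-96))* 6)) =-42500 / 263916333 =-0.00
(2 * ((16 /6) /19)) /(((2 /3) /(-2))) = -16 /19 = -0.84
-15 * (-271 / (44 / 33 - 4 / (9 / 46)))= -36585 / 172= -212.70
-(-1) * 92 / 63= 92 / 63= 1.46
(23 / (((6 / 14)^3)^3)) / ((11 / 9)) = 928132961 / 24057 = 38580.58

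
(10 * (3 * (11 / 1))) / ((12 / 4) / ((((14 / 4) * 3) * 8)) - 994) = -3080 / 9277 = -0.33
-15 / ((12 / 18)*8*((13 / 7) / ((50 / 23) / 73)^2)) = -0.00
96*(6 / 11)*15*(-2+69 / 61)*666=-304974720 / 671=-454507.78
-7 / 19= -0.37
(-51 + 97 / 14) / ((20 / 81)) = -178.49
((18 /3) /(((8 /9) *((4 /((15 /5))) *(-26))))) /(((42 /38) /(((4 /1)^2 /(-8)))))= 513 /1456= 0.35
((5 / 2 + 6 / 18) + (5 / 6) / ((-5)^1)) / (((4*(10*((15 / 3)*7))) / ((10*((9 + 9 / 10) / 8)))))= 33 / 1400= 0.02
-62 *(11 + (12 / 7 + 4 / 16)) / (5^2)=-11253 / 350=-32.15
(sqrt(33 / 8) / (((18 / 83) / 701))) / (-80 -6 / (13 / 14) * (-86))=756379 * sqrt(66) / 445248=13.80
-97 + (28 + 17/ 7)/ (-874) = -593659/ 6118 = -97.03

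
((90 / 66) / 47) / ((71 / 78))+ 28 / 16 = 261629 / 146828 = 1.78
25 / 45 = 5 / 9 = 0.56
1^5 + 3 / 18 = 7 / 6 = 1.17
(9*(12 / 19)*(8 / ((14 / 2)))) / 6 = 144 / 133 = 1.08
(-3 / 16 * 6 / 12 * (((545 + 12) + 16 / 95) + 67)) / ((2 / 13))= -72267 / 190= -380.35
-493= -493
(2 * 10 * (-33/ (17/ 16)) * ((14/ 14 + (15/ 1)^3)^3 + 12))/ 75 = -27088189137152/ 85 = -318684578084.14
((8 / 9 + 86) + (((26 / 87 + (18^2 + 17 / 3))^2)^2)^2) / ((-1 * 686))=-632666656067721222529162018669271 / 3088521353621214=-204844514131636292.60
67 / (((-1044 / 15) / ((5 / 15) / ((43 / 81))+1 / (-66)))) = -582565 / 987624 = -0.59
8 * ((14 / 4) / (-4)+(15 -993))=-7831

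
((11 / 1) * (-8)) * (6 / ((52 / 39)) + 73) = -6820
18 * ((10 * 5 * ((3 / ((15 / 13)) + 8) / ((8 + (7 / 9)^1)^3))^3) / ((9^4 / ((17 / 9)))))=597790582164 / 599257979913091595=0.00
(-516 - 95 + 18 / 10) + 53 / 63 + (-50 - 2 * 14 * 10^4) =-88407383 / 315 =-280658.36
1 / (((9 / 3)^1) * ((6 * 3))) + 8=8.02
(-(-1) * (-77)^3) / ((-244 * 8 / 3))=1369599 / 1952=701.64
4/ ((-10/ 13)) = -26/ 5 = -5.20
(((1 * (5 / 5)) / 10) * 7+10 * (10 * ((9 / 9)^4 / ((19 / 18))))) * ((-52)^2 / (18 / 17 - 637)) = -416768872 / 1027045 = -405.79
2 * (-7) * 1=-14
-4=-4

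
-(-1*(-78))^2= -6084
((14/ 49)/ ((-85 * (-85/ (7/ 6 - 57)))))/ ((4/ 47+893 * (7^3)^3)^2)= -148003/ 87046336089508347323983416345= -0.00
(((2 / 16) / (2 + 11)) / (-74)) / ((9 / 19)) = -19 / 69264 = -0.00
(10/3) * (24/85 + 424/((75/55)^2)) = 1746496/2295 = 761.00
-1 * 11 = -11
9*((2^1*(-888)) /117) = -1776 /13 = -136.62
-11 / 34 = -0.32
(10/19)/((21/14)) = 20/57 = 0.35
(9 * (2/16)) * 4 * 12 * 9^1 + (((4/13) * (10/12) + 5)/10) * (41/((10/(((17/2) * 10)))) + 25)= 35481/52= 682.33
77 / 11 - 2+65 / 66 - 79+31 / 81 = -129431 / 1782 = -72.63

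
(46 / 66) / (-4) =-23 / 132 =-0.17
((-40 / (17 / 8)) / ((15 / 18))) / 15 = -128 / 85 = -1.51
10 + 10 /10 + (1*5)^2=36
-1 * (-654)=654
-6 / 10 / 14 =-3 / 70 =-0.04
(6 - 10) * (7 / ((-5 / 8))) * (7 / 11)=1568 / 55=28.51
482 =482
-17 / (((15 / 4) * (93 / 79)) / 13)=-69836 / 1395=-50.06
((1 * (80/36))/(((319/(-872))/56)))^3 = -931544321490944000/23664622311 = -39364428.02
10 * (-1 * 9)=-90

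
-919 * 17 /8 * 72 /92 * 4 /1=-140607 /23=-6113.35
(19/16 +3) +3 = 7.19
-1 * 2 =-2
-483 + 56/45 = -21679/45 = -481.76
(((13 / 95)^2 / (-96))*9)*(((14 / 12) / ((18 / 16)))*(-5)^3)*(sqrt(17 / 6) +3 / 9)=5915 / 77976 +5915*sqrt(102) / 155952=0.46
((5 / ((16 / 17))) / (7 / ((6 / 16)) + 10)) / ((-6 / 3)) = -255 / 2752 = -0.09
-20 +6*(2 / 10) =-94 / 5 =-18.80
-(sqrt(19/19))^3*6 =-6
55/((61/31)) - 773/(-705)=1249178/43005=29.05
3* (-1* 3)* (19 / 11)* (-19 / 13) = 3249 / 143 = 22.72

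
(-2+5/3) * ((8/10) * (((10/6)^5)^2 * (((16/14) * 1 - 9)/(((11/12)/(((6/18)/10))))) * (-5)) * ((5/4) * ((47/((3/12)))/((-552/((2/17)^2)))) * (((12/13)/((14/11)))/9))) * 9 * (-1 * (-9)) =201953125000/83340557937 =2.42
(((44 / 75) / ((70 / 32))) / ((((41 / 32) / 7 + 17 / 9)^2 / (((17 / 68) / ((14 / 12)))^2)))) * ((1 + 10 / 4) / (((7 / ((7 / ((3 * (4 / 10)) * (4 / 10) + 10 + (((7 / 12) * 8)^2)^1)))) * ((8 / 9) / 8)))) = 886837248 / 316581784705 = 0.00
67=67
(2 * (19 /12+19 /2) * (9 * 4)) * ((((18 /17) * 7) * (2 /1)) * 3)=35487.53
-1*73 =-73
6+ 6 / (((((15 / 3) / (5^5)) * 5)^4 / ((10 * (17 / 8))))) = 62255859387 / 2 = 31127929693.50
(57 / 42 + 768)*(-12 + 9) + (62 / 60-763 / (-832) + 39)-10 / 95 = -3763232887 / 1659840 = -2267.23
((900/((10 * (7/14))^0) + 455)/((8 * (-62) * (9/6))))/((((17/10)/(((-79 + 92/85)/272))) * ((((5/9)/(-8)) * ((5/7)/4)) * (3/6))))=-37691493/761515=-49.50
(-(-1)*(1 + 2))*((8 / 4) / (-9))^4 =16 / 2187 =0.01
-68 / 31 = -2.19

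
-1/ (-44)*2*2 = 1/ 11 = 0.09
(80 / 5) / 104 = 2 / 13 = 0.15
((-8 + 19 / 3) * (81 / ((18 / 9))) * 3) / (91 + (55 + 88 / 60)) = -6075 / 4424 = -1.37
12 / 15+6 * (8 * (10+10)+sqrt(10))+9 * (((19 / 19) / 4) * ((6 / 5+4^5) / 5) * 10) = 6 * sqrt(10)+27871 / 5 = 5593.17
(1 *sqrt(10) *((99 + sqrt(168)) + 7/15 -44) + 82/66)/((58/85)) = 3485/1914 + 170 *sqrt(105)/29 + 7072 *sqrt(10)/87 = 318.94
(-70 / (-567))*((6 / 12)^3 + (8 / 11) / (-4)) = -25 / 3564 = -0.01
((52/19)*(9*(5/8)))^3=200201625/54872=3648.52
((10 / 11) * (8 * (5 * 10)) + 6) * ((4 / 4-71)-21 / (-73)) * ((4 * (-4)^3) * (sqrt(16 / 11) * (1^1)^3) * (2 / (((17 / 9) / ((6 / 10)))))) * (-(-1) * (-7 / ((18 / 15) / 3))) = -4004622526464 * sqrt(11) / 150161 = -88450598.67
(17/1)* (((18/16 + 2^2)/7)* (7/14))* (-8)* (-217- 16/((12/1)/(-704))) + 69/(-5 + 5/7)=-3774203/105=-35944.79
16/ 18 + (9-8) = 17/ 9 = 1.89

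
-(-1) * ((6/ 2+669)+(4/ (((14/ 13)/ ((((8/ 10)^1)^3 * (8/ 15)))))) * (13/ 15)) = 132473056/ 196875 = 672.88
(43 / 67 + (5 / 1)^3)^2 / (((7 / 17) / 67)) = 1204666308 / 469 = 2568584.88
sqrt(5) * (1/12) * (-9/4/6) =-sqrt(5)/32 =-0.07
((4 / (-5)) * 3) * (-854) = 10248 / 5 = 2049.60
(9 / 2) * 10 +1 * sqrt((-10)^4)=145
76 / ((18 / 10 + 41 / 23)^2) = 251275 / 42436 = 5.92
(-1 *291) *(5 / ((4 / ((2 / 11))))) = -1455 / 22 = -66.14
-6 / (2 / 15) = -45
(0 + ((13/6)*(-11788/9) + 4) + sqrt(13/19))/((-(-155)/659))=-50422726/4185 + 659*sqrt(247)/2945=-12044.92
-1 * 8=-8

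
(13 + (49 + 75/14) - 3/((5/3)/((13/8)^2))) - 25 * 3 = -27767/2240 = -12.40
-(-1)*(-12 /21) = -4 /7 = -0.57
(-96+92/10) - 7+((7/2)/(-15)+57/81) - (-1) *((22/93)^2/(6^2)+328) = 182670973/778410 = 234.67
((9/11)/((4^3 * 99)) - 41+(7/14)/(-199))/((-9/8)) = 21062323/577896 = 36.45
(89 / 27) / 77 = 0.04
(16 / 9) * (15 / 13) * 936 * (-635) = -1219200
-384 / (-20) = 96 / 5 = 19.20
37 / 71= 0.52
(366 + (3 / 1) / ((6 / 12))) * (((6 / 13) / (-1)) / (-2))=1116 / 13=85.85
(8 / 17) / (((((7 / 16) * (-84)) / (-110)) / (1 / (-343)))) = -3520 / 857157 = -0.00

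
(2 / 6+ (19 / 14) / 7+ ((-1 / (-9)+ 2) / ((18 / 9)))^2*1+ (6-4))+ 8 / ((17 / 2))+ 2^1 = 1776587 / 269892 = 6.58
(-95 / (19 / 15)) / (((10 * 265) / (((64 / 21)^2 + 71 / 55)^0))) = -3 / 106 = -0.03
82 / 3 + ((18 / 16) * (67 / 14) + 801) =833.72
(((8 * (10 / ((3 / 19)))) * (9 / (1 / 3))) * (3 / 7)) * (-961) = -39439440 / 7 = -5634205.71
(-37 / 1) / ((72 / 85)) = -3145 / 72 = -43.68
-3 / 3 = -1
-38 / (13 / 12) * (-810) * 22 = 8125920 / 13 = 625070.77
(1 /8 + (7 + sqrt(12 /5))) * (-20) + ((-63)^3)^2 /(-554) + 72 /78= -406403274177 /3601 -8 * sqrt(15)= -112858479.80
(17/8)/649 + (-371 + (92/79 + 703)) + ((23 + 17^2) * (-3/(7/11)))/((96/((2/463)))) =442810170667/1329354488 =333.10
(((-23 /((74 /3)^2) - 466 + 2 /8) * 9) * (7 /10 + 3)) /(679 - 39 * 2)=-11477943 /444740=-25.81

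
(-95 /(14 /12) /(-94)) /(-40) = -57 /2632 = -0.02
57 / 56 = 1.02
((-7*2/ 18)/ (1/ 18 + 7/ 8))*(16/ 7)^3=-32768/ 3283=-9.98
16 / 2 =8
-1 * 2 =-2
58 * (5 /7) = 41.43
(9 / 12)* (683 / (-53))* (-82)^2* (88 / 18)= -50517412 / 159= -317719.57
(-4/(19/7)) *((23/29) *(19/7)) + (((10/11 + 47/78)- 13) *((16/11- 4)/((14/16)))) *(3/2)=2142108/45617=46.96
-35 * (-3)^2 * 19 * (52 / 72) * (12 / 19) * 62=-169260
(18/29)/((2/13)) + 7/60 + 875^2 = 765629.15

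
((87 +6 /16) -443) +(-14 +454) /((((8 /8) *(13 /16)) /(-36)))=-2064505 /104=-19851.01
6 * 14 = 84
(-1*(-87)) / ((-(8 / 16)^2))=-348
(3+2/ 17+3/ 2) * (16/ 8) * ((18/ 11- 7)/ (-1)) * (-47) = -435361/ 187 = -2328.13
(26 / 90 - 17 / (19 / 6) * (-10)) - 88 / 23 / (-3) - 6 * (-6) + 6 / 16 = 14414203 / 157320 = 91.62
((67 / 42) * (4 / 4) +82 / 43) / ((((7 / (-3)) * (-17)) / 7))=6325 / 10234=0.62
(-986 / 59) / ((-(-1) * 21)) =-986 / 1239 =-0.80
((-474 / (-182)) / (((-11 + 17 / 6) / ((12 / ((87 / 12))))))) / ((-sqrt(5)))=68256 * sqrt(5) / 646555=0.24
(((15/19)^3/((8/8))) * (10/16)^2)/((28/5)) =0.03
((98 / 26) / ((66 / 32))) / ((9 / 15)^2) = 19600 / 3861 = 5.08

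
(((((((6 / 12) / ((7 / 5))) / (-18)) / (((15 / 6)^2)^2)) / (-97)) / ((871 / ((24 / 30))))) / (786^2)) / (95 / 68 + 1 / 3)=272 / 60457336144261875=0.00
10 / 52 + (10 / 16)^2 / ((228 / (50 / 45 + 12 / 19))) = 3167465 / 16219008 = 0.20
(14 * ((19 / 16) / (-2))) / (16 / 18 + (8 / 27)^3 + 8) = -2617839 / 2807552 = -0.93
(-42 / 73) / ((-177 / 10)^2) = -1400 / 762339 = -0.00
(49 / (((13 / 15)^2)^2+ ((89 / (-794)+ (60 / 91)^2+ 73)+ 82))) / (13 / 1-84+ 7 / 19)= -8155196083125 / 1832511062142211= -0.00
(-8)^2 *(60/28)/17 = 960/119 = 8.07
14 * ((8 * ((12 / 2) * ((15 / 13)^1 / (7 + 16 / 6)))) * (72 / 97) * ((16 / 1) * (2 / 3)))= 23224320 / 36569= 635.08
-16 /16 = -1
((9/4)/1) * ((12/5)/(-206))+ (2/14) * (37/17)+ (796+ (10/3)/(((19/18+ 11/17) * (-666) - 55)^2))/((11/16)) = 10873044987323959/9388669197390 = 1158.10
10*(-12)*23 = -2760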